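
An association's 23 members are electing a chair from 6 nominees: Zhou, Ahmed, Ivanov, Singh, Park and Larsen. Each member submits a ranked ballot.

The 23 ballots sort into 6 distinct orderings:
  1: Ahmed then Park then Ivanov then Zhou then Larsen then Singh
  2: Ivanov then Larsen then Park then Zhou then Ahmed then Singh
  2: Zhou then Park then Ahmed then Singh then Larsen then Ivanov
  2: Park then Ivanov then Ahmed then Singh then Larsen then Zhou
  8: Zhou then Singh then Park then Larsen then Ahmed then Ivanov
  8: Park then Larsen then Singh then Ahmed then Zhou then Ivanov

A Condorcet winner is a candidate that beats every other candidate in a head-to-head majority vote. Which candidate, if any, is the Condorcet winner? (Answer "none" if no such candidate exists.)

Pairwise majorities:
Zhou vs Ahmed: 12 to 11, Zhou.
Zhou vs Ivanov: 18 to 5, Zhou.
Zhou vs Singh: 13 to 10, Zhou.
Zhou vs Park: Zhou preferred on 2+8 = 10 ballots; Park wins 13–10.
Zhou vs Larsen: Zhou is ranked higher on 1+2+8 = 11 ballots, Larsen on 12. Larsen wins 12–11.
Ahmed vs Ivanov: 19 to 4, Ahmed.
Ahmed vs Singh: 7 to 16, Singh.
Ahmed vs Park: Ahmed is ranked higher on 1 ballot, Park on 22. Park wins 22–1.
Ahmed vs Larsen: Ahmed preferred on 1+2+2 = 5 ballots; Larsen wins 18–5.
Ivanov vs Singh: Ivanov preferred on 1+2+2 = 5 ballots; Singh wins 18–5.
Ivanov vs Park: Ivanov preferred on 2 ballots; Park wins 21–2.
Ivanov vs Larsen: 5 to 18, Larsen.
Singh vs Park: 8 for Singh, 15 for Park — Park by 15–8.
Singh vs Larsen: Singh preferred on 2+2+8 = 12 ballots; Singh wins 12–11.
Park vs Larsen: Park is ranked higher on 1+2+2+8+8 = 21 ballots, Larsen on 2. Park wins 21–2.
Park wins every pairwise contest, so Park is the Condorcet winner.

Park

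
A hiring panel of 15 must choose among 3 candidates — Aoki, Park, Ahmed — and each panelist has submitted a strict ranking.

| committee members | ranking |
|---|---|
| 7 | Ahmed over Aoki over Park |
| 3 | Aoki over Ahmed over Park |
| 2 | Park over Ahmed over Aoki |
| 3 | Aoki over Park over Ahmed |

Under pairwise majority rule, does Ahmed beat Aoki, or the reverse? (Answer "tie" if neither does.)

Ballots ranking Ahmed above Aoki: 7 + 2 = 9.
Ballots ranking Aoki above Ahmed: 15 − 9 = 6.
Ahmed wins the head-to-head 9–6.

Ahmed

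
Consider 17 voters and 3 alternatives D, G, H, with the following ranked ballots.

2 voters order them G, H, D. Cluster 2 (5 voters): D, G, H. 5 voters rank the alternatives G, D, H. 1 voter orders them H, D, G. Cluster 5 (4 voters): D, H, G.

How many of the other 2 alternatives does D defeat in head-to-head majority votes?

D against each rival (17 voters):
D vs G: D, 10–7.
D vs H: D preferred on 5+5+4 = 14 ballots; D wins 14–3.
D beats G, H — 2 pairwise wins.

2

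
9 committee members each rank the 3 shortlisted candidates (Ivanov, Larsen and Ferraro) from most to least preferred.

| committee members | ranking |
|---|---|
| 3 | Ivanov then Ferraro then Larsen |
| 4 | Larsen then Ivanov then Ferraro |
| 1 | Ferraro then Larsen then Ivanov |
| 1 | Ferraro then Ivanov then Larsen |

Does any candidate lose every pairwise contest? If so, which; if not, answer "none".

none

Head-to-head results (9 committee members):
Ivanov vs Larsen: Larsen, 5–4.
Ivanov vs Ferraro: 7 to 2, Ivanov.
Larsen vs Ferraro: Ferraro, 5–4.
Each candidate has at least one pairwise win (Ivanov beats Ferraro; Larsen beats Ivanov; Ferraro beats Larsen) — no Condorcet loser.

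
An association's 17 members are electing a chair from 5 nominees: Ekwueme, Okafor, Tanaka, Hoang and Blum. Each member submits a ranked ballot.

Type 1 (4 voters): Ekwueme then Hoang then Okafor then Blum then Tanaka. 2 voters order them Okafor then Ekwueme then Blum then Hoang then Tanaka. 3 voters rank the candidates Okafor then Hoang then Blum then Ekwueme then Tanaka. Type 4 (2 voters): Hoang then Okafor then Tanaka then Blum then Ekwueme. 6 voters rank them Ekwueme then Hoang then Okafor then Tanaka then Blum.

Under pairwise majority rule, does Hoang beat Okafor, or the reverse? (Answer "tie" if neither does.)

Ballots ranking Hoang above Okafor: 4 + 2 + 6 = 12.
Ballots ranking Okafor above Hoang: 17 − 12 = 5.
Hoang wins the head-to-head 12–5.

Hoang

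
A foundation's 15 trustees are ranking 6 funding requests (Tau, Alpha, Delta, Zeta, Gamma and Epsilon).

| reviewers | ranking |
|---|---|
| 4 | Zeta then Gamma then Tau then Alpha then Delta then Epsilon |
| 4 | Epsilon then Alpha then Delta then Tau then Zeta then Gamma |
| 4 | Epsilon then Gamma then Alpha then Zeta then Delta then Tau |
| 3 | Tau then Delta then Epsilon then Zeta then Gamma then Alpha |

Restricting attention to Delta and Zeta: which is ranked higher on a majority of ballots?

Ballots ranking Delta above Zeta: 4 + 3 = 7.
Ballots ranking Zeta above Delta: 15 − 7 = 8.
Zeta wins the head-to-head 8–7.

Zeta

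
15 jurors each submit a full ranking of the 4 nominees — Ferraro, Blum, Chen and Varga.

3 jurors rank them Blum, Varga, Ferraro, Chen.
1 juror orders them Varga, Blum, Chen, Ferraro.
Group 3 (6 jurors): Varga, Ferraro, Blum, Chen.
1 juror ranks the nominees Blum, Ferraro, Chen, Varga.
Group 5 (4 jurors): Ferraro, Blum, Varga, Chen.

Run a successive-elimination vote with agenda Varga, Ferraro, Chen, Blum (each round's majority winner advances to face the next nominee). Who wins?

Blum

Round 1: Varga vs Ferraro — 10–5, Varga advances.
Round 2: Varga vs Chen — 14–1, Varga advances.
Round 3: Varga vs Blum — 7–8, Blum advances.
Blum survives the agenda.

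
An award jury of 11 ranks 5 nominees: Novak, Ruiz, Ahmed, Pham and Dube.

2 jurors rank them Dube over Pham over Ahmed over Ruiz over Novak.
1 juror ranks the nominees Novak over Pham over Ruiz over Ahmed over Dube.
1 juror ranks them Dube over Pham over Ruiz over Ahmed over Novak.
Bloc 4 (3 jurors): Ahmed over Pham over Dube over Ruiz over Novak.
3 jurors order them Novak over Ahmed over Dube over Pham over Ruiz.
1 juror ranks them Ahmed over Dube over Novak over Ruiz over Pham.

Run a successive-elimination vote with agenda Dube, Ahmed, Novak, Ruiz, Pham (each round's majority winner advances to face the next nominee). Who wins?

Ahmed

Round 1: Dube vs Ahmed — 3–8, Ahmed advances.
Round 2: Ahmed vs Novak — 7–4, Ahmed advances.
Round 3: Ahmed vs Ruiz — 9–2, Ahmed advances.
Round 4: Ahmed vs Pham — 7–4, Ahmed advances.
The agenda winner is Ahmed.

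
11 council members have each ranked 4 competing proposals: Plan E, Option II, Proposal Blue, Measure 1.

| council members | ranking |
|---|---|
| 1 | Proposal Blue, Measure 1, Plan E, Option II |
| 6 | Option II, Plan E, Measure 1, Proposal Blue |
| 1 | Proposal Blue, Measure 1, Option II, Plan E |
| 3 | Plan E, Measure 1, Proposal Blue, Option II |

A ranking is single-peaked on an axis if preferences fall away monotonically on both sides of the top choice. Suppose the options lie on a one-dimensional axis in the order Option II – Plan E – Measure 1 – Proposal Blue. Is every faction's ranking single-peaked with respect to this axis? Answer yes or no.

no

Axis positions: Option II=1, Plan E=2, Measure 1=3, Proposal Blue=4.
Faction 1 (peak Proposal Blue at position 4): ranking walks positions 4-3-2-1, expanding outward from the peak — single-peaked.
Faction 2 (peak Option II at position 1): ranking walks positions 1-2-3-4, expanding outward from the peak — single-peaked.
Faction 3: ranking walks positions 4-3-1-2; Option II is ranked above Plan E even though Plan E lies between Option II and the peak Proposal Blue on the axis — preferences dip and rise again. Not single-peaked.
Faction 4 (peak Plan E at position 2): ranking walks positions 2-3-4-1, expanding outward from the peak — single-peaked.
Faction 3 violates single-peakedness, so the profile is not single-peaked on this axis.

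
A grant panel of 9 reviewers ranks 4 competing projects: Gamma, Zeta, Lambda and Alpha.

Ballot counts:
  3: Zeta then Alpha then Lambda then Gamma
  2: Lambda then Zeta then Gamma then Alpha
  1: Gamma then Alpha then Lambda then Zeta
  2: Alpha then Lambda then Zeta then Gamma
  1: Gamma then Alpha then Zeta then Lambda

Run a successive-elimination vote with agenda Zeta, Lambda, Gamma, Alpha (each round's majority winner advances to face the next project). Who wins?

Alpha

Round 1: Zeta vs Lambda — 4–5, Lambda advances.
Round 2: Lambda vs Gamma — 7–2, Lambda advances.
Round 3: Lambda vs Alpha — 2–7, Alpha advances.
The agenda winner is Alpha.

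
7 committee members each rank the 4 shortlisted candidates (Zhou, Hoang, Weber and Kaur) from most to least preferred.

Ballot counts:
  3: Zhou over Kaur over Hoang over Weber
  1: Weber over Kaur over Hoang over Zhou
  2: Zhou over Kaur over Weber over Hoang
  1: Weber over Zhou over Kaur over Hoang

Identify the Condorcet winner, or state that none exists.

Check each pair by majority over 7 ballots:
Zhou vs Hoang: Zhou wins 6–1.
Zhou–Weber: Zhou 5–2.
Zhou vs Kaur: Zhou wins 6–1.
Hoang vs Weber: Weber, 4–3.
Hoang vs Kaur: Kaur wins 7–0.
Weber–Kaur: Kaur 5–2.
Zhou defeats every rival head-to-head and is the Condorcet winner.

Zhou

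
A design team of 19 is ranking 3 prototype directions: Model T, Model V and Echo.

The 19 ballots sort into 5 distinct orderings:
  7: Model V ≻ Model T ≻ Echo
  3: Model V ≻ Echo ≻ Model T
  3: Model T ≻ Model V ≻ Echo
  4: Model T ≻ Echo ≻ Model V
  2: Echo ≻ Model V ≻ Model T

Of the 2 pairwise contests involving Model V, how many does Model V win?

2

Model V against each rival (19 engineers):
Model V–Model T: Model V 12–7.
Model V vs Echo: 13 to 6, Model V.
Model V beats Model T, Echo — 2 pairwise wins.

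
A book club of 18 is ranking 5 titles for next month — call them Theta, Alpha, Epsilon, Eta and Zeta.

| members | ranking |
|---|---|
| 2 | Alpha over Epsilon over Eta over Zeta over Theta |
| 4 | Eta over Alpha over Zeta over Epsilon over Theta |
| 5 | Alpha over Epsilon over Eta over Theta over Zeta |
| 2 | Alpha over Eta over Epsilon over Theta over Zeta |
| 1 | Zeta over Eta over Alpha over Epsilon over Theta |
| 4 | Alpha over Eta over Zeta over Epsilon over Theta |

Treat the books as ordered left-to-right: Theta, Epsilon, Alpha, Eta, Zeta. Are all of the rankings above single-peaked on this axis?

yes

Axis positions: Theta=1, Epsilon=2, Alpha=3, Eta=4, Zeta=5.
Cluster 1 (peak Alpha at position 3): ranking walks positions 3-2-4-5-1, expanding outward from the peak — single-peaked.
Cluster 2 (peak Eta at position 4): ranking walks positions 4-3-5-2-1, expanding outward from the peak — single-peaked.
Cluster 3 (peak Alpha at position 3): ranking walks positions 3-2-4-1-5, expanding outward from the peak — single-peaked.
Cluster 4 (peak Alpha at position 3): ranking walks positions 3-4-2-1-5, expanding outward from the peak — single-peaked.
Cluster 5 (peak Zeta at position 5): ranking walks positions 5-4-3-2-1, expanding outward from the peak — single-peaked.
Cluster 6 (peak Alpha at position 3): ranking walks positions 3-4-5-2-1, expanding outward from the peak — single-peaked.
Every ranking is single-peaked on this axis.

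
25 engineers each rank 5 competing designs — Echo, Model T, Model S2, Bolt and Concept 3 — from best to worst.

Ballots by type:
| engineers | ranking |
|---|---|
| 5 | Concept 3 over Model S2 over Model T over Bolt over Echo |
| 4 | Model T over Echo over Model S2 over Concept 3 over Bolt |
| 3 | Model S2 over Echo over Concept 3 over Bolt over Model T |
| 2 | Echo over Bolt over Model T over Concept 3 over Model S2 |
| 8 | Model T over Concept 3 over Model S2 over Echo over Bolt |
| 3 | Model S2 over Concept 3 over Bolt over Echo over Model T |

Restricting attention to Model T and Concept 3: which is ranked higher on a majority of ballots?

Model T

Ballots ranking Model T above Concept 3: 4 + 2 + 8 = 14.
Ballots ranking Concept 3 above Model T: 25 − 14 = 11.
Model T wins the head-to-head 14–11.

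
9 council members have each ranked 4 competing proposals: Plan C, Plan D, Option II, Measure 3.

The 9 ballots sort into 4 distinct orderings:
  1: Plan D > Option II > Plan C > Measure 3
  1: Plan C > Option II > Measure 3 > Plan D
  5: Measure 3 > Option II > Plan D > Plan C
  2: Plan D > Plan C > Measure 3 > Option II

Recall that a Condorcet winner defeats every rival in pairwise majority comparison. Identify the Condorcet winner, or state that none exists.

Check each pair by majority over 9 ballots:
Plan C–Plan D: Plan D 8–1.
Plan C vs Option II: Option II, 6–3.
Plan C vs Measure 3: Plan C preferred on 1+1+2 = 4 ballots; Measure 3 wins 5–4.
Plan D vs Option II: Plan D preferred on 1+2 = 3 ballots; Option II wins 6–3.
Plan D vs Measure 3: Plan D is ranked higher on 1+2 = 3 ballots, Measure 3 on 6. Measure 3 wins 6–3.
Option II vs Measure 3: Measure 3, 7–2.
Only Measure 3 has no losses; Measure 3 is the Condorcet winner.

Measure 3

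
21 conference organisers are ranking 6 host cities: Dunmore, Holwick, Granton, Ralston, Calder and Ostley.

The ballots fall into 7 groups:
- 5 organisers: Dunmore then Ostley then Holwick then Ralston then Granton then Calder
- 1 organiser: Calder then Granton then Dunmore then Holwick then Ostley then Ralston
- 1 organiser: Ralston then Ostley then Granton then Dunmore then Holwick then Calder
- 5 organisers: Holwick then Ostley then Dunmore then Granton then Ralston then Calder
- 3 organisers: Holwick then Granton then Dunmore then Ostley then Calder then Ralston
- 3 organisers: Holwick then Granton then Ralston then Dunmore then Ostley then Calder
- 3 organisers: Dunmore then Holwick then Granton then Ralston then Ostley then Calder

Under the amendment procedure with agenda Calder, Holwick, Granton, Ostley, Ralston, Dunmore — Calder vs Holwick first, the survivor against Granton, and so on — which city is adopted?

Round 1: Calder vs Holwick — 1–20, Holwick advances.
Round 2: Holwick vs Granton — 19–2, Holwick advances.
Round 3: Holwick vs Ostley — 15–6, Holwick advances.
Round 4: Holwick vs Ralston — 20–1, Holwick advances.
Round 5: Holwick vs Dunmore — 11–10, Holwick advances.
The agenda winner is Holwick.

Holwick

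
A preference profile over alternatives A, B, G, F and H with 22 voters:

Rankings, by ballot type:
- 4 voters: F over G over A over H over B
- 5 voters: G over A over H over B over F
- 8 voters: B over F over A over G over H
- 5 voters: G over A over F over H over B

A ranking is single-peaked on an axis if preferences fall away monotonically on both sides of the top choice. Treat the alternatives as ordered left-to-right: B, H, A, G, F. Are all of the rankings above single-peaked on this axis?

no

Axis positions: B=1, H=2, A=3, G=4, F=5.
Ballot type 1 (peak F at position 5): ranking walks positions 5-4-3-2-1, expanding outward from the peak — single-peaked.
Ballot type 2 (peak G at position 4): ranking walks positions 4-3-2-1-5, expanding outward from the peak — single-peaked.
Ballot type 3: ranking walks positions 1-5-3-4-2; F is ranked above H even though H lies between F and the peak B on the axis — preferences dip and rise again. Not single-peaked.
Ballot type 4 (peak G at position 4): ranking walks positions 4-3-5-2-1, expanding outward from the peak — single-peaked.
Ballot type 3 violates single-peakedness, so the profile is not single-peaked on this axis.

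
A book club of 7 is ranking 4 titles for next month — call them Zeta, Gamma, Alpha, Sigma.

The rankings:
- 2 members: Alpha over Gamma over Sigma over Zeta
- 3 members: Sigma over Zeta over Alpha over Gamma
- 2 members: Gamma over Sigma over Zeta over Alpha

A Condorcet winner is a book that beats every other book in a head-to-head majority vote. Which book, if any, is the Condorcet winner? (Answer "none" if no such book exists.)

Check each pair by majority over 7 ballots:
Zeta vs Gamma: Zeta preferred on 3 ballots; Gamma wins 4–3.
Zeta vs Alpha: Zeta, 5–2.
Zeta vs Sigma: Sigma wins 7–0.
Gamma vs Alpha: Alpha, 5–2.
Gamma vs Sigma: Gamma, 4–3.
Alpha vs Sigma: 2 for Alpha, 5 for Sigma — Sigma by 5–2.
No book is unbeaten: Zeta loses to Gamma; Gamma loses to Alpha; Alpha loses to Zeta; Sigma loses to Gamma. In particular Zeta > Alpha > Gamma > Zeta is a majority cycle — no Condorcet winner exists.

none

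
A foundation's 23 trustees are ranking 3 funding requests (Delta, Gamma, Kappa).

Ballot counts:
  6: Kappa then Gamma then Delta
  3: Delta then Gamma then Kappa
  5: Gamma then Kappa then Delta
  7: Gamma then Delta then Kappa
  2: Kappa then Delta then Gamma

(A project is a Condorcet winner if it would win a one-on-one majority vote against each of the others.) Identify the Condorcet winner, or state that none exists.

Gamma

Pairwise majorities:
Delta vs Gamma: Gamma, 18–5.
Delta vs Kappa: Kappa, 13–10.
Gamma vs Kappa: Gamma, 15–8.
Gamma wins every pairwise contest, so Gamma is the Condorcet winner.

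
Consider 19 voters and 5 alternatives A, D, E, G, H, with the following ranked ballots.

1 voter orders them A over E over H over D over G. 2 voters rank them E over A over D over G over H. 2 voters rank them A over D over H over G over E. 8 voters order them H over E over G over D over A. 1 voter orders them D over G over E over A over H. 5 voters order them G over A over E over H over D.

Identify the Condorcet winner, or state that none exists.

Check each pair by majority over 19 ballots:
A vs D: A wins 10–9.
A vs E: E, 11–8.
A–G: G 14–5.
A–H: A 11–8.
D vs E: E wins 16–3.
D–G: G 13–6.
D–H: H 14–5.
E vs G: E, 11–8.
E vs H: H, 10–9.
G vs H: H, 11–8.
No alternative is unbeaten: A loses to E; D loses to A; E loses to H; G loses to E; H loses to A. In particular A beats H beats E beats A is a majority cycle — no Condorcet winner exists.

none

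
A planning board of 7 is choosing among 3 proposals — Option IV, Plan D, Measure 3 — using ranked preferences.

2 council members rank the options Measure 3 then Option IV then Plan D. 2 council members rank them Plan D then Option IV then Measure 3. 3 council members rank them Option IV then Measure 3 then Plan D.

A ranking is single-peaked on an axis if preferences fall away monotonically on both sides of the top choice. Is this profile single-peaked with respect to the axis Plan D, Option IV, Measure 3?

yes

Axis positions: Plan D=1, Option IV=2, Measure 3=3.
Type 1 (peak Measure 3 at position 3): ranking walks positions 3-2-1, expanding outward from the peak — single-peaked.
Type 2 (peak Plan D at position 1): ranking walks positions 1-2-3, expanding outward from the peak — single-peaked.
Type 3 (peak Option IV at position 2): ranking walks positions 2-3-1, expanding outward from the peak — single-peaked.
Every ranking is single-peaked on this axis.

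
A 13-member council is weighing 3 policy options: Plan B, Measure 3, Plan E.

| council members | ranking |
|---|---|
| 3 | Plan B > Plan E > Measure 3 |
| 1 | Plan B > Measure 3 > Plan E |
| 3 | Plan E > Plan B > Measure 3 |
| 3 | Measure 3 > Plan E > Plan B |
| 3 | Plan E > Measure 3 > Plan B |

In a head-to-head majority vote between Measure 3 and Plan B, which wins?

Ballots ranking Measure 3 above Plan B: 3 + 3 = 6.
Ballots ranking Plan B above Measure 3: 13 − 6 = 7.
Plan B wins the head-to-head 7–6.

Plan B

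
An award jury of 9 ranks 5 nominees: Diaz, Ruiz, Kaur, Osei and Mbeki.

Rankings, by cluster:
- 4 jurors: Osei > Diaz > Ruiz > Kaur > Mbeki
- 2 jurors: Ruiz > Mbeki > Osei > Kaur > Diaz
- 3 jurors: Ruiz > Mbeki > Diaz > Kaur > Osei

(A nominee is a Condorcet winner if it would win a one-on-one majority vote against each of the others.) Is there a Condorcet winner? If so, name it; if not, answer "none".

Ruiz

Pairwise majorities:
Diaz vs Ruiz: Diaz preferred on 4 ballots; Ruiz wins 5–4.
Diaz vs Kaur: Diaz preferred on 4+3 = 7 ballots; Diaz wins 7–2.
Diaz vs Osei: Diaz is ranked higher on 3 ballots, Osei on 6. Osei wins 6–3.
Diaz vs Mbeki: Diaz is ranked higher on 4 ballots, Mbeki on 5. Mbeki wins 5–4.
Ruiz vs Kaur: 9 to 0, Ruiz.
Ruiz vs Osei: Ruiz is ranked higher on 2+3 = 5 ballots, Osei on 4. Ruiz wins 5–4.
Ruiz vs Mbeki: Ruiz is ranked higher on 4+2+3 = 9 ballots, Mbeki on 0. Ruiz wins 9–0.
Kaur vs Osei: 3 for Kaur, 6 for Osei — Osei by 6–3.
Kaur vs Mbeki: Kaur is ranked higher on 4 ballots, Mbeki on 5. Mbeki wins 5–4.
Osei vs Mbeki: Osei preferred on 4 ballots; Mbeki wins 5–4.
Ruiz wins every pairwise contest, so Ruiz is the Condorcet winner.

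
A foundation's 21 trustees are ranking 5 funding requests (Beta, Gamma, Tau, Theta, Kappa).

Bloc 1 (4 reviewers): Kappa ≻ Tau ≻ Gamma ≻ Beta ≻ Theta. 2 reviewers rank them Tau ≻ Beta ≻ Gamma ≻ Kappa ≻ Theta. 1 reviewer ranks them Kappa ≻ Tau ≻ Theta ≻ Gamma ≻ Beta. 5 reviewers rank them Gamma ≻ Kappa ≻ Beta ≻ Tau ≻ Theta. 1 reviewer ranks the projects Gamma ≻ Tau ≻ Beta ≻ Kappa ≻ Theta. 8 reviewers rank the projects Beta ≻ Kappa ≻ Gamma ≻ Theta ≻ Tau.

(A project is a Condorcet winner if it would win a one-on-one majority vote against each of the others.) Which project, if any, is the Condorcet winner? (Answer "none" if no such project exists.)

none

Head-to-head results (21 reviewers):
Beta vs Gamma: Beta preferred on 2+8 = 10 ballots; Gamma wins 11–10.
Beta vs Tau: Beta is ranked higher on 5+8 = 13 ballots, Tau on 8. Beta wins 13–8.
Beta vs Theta: 4+2+5+1+8 = 20 for Beta, 1 for Theta — Beta by 20–1.
Beta vs Kappa: 11 to 10, Beta.
Gamma vs Tau: 14 to 7, Gamma.
Gamma vs Theta: 20 to 1, Gamma.
Gamma vs Kappa: 2+5+1 = 8 for Gamma, 13 for Kappa — Kappa by 13–8.
Tau vs Theta: 13 to 8, Tau.
Tau vs Kappa: 3 to 18, Kappa.
Theta vs Kappa: Theta is ranked higher on 0 ballots, Kappa on 21. Kappa wins 21–0.
Each project drops at least one matchup (Beta loses to Gamma; Gamma loses to Kappa; Tau loses to Beta; Theta loses to Beta; Kappa loses to Beta); the cycle Beta → Kappa → Gamma → Beta rules out a Condorcet winner.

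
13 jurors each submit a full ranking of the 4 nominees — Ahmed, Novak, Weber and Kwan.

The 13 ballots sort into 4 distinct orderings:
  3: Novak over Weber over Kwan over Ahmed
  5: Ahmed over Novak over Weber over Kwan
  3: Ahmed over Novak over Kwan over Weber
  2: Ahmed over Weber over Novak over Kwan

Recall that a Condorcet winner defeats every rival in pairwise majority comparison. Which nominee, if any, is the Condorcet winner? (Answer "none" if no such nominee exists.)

Check each pair by majority over 13 ballots:
Ahmed vs Novak: Ahmed preferred on 5+3+2 = 10 ballots; Ahmed wins 10–3.
Ahmed vs Weber: Ahmed is ranked higher on 5+3+2 = 10 ballots, Weber on 3. Ahmed wins 10–3.
Ahmed vs Kwan: Ahmed preferred on 5+3+2 = 10 ballots; Ahmed wins 10–3.
Novak vs Weber: Novak preferred on 3+5+3 = 11 ballots; Novak wins 11–2.
Novak vs Kwan: 3+5+3+2 = 13 for Novak, 0 for Kwan — Novak by 13–0.
Weber vs Kwan: 10 to 3, Weber.
Ahmed wins every pairwise contest, so Ahmed is the Condorcet winner.

Ahmed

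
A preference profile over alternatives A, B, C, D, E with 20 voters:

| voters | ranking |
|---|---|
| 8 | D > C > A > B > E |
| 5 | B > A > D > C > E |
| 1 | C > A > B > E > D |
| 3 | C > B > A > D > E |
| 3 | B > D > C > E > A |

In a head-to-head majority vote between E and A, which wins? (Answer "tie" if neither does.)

Ballots ranking E above A: 3.
Ballots ranking A above E: 20 − 3 = 17.
A wins the head-to-head 17–3.

A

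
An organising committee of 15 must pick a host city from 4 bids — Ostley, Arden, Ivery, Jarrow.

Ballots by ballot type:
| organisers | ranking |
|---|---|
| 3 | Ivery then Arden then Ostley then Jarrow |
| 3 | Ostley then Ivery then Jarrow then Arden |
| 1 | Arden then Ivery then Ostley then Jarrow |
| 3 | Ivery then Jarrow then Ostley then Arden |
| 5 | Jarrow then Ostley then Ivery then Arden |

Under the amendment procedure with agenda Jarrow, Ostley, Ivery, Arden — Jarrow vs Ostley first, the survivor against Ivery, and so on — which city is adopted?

Ivery

Round 1: Jarrow vs Ostley — 8–7, Jarrow advances.
Round 2: Jarrow vs Ivery — 5–10, Ivery advances.
Round 3: Ivery vs Arden — 14–1, Ivery advances.
The agenda winner is Ivery.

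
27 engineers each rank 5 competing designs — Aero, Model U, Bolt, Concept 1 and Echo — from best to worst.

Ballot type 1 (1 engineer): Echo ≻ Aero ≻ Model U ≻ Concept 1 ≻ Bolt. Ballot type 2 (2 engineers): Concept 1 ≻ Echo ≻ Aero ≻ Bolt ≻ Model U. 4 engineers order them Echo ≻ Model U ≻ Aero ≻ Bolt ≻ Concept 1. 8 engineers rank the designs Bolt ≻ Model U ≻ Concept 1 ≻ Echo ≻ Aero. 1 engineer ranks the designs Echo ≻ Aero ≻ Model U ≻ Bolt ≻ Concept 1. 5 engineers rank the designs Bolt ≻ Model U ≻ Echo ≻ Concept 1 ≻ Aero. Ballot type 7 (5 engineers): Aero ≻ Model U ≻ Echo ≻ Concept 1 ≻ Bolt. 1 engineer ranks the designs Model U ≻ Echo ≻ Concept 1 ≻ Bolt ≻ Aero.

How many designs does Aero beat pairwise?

0

Aero against each rival (27 engineers):
Aero vs Model U: Aero is ranked higher on 1+2+1+5 = 9 ballots, Model U on 18. Model U wins 18–9.
Aero vs Bolt: Bolt, 14–13.
Aero vs Concept 1: Concept 1 wins 16–11.
Aero vs Echo: Aero is ranked higher on 5 ballots, Echo on 22. Echo wins 22–5.
Aero beats no one; loses to Model U, Bolt, Concept 1, Echo — 0 pairwise wins.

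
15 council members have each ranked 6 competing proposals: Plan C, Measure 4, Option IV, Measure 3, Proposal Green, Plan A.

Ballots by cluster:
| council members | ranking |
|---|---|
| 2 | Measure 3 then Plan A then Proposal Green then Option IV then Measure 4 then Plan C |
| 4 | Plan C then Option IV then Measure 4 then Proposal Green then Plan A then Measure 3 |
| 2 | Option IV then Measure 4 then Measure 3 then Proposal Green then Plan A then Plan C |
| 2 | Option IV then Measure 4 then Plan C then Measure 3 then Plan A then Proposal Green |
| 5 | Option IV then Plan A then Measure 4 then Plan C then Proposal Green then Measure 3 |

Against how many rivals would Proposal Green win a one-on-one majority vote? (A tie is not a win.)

Proposal Green against each rival (15 council members):
Proposal Green vs Plan C: 2+2 = 4 for Proposal Green, 11 for Plan C — Plan C by 11–4.
Proposal Green vs Measure 4: Proposal Green preferred on 2 ballots; Measure 4 wins 13–2.
Proposal Green vs Option IV: Option IV wins 13–2.
Proposal Green vs Measure 3: Proposal Green, 9–6.
Proposal Green vs Plan A: Proposal Green preferred on 4+2 = 6 ballots; Plan A wins 9–6.
Proposal Green beats Measure 3; loses to Plan C, Measure 4, Option IV, Plan A — 1 pairwise win.

1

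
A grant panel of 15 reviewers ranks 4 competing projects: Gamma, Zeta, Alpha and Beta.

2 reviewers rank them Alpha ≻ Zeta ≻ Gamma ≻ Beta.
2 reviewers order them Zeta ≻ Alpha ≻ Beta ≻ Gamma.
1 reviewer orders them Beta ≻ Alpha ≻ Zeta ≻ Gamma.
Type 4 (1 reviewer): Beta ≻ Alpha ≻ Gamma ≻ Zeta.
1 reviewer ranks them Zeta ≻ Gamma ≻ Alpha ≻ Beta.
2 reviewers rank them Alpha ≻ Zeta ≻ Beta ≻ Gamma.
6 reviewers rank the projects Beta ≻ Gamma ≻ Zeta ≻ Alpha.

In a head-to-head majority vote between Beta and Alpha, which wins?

Ballots ranking Beta above Alpha: 1 + 1 + 6 = 8.
Ballots ranking Alpha above Beta: 15 − 8 = 7.
Beta wins the head-to-head 8–7.

Beta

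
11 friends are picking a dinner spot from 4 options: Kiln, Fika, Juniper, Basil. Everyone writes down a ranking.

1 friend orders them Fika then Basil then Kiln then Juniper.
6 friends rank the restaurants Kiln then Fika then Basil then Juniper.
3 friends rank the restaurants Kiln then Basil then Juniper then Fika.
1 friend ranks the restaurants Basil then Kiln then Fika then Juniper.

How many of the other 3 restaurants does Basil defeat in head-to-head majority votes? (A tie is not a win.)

1

Basil against each rival (11 friends):
Basil–Kiln: Kiln 9–2.
Basil vs Fika: Basil preferred on 3+1 = 4 ballots; Fika wins 7–4.
Basil vs Juniper: Basil is ranked higher on 1+6+3+1 = 11 ballots, Juniper on 0. Basil wins 11–0.
Basil beats Juniper; loses to Kiln, Fika — 1 pairwise win.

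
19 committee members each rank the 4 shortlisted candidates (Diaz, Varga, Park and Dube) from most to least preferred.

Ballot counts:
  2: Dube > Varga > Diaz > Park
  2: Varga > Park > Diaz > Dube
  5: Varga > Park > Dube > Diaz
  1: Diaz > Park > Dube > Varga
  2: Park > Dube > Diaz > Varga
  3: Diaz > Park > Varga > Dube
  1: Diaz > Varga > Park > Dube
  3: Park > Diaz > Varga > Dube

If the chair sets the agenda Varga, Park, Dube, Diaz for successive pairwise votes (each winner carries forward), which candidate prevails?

Diaz

Round 1: Varga vs Park — 10–9, Varga advances.
Round 2: Varga vs Dube — 14–5, Varga advances.
Round 3: Varga vs Diaz — 9–10, Diaz advances.
Diaz survives the agenda.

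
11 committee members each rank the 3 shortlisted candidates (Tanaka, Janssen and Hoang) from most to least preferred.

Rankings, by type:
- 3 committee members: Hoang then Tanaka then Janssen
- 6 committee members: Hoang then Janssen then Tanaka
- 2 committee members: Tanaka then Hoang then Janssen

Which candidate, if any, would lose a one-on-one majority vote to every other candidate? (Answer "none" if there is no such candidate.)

Tanaka

Pairwise majorities:
Tanaka vs Janssen: Tanaka preferred on 3+2 = 5 ballots; Janssen wins 6–5.
Tanaka vs Hoang: 2 to 9, Hoang.
Janssen vs Hoang: Janssen preferred on 0 ballots; Hoang wins 11–0.
Only Tanaka has no wins; Tanaka is the Condorcet loser.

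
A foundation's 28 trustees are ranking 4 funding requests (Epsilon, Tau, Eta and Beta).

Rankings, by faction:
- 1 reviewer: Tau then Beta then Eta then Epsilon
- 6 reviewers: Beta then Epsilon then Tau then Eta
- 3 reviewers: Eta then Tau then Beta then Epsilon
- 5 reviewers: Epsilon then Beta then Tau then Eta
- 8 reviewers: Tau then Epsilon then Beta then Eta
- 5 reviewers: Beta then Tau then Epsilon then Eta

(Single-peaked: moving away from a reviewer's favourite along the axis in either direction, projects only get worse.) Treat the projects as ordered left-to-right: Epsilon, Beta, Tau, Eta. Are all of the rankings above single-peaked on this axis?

Axis positions: Epsilon=1, Beta=2, Tau=3, Eta=4.
Faction 1 (peak Tau at position 3): ranking walks positions 3-2-4-1, expanding outward from the peak — single-peaked.
Faction 2 (peak Beta at position 2): ranking walks positions 2-1-3-4, expanding outward from the peak — single-peaked.
Faction 3 (peak Eta at position 4): ranking walks positions 4-3-2-1, expanding outward from the peak — single-peaked.
Faction 4 (peak Epsilon at position 1): ranking walks positions 1-2-3-4, expanding outward from the peak — single-peaked.
Faction 5: ranking walks positions 3-1-2-4; Epsilon is ranked above Beta even though Beta lies between Epsilon and the peak Tau on the axis — preferences dip and rise again. Not single-peaked.
Faction 6 (peak Beta at position 2): ranking walks positions 2-3-1-4, expanding outward from the peak — single-peaked.
Faction 5 violates single-peakedness, so the profile is not single-peaked on this axis.

no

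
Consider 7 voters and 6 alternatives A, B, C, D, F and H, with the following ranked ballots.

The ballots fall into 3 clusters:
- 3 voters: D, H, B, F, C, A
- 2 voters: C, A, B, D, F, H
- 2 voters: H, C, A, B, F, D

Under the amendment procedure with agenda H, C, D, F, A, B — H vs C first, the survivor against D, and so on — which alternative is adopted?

A

Round 1: H vs C — 5–2, H advances.
Round 2: H vs D — 2–5, D advances.
Round 3: D vs F — 5–2, D advances.
Round 4: D vs A — 3–4, A advances.
Round 5: A vs B — 4–3, A advances.
A survives the agenda.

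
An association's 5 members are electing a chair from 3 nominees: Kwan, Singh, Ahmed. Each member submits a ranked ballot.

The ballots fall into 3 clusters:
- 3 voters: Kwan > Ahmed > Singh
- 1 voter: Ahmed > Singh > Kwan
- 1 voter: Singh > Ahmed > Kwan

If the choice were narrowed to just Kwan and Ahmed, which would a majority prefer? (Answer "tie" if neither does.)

Kwan

Ballots ranking Kwan above Ahmed: 3.
Ballots ranking Ahmed above Kwan: 5 − 3 = 2.
Kwan wins the head-to-head 3–2.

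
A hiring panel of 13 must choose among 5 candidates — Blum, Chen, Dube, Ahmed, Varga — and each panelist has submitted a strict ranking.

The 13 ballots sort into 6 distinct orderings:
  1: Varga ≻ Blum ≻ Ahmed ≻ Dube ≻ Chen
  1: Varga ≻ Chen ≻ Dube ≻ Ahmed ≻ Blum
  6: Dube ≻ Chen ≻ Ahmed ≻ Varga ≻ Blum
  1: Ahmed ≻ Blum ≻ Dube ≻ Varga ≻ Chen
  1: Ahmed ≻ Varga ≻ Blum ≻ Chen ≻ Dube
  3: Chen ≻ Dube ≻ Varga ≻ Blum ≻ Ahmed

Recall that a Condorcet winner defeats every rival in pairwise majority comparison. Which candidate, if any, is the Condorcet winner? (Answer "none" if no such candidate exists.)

Dube

Pairwise majorities:
Blum vs Chen: 1+1+1 = 3 for Blum, 10 for Chen — Chen by 10–3.
Blum–Dube: Dube 10–3.
Blum–Ahmed: Ahmed 9–4.
Blum vs Varga: Varga, 12–1.
Chen vs Dube: Chen is ranked higher on 1+1+3 = 5 ballots, Dube on 8. Dube wins 8–5.
Chen vs Ahmed: Chen, 10–3.
Chen vs Varga: 9 to 4, Chen.
Dube vs Ahmed: Dube, 10–3.
Dube vs Varga: Dube wins 10–3.
Ahmed vs Varga: Ahmed wins 8–5.
Dube beats each of Blum, Chen, Ahmed, Varga — Dube is the Condorcet winner.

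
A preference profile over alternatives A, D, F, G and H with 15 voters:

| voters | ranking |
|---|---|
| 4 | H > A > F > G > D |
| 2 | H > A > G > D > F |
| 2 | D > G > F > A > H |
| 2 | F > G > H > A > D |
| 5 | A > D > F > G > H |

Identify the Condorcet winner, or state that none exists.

Pairwise majorities:
A–D: A 13–2.
A vs F: A preferred on 4+2+5 = 11 ballots; A wins 11–4.
A vs G: 11 to 4, A.
A vs H: H, 8–7.
D vs F: D, 9–6.
D–G: G 8–7.
D–H: H 8–7.
F–G: F 11–4.
F vs H: F, 9–6.
G vs H: 9 to 6, G.
Every alternative loses at least once (A loses to H; D loses to A; F loses to A; G loses to A; H loses to F). The majority relation contains the cycle A → F → H → A, so there is no Condorcet winner.

none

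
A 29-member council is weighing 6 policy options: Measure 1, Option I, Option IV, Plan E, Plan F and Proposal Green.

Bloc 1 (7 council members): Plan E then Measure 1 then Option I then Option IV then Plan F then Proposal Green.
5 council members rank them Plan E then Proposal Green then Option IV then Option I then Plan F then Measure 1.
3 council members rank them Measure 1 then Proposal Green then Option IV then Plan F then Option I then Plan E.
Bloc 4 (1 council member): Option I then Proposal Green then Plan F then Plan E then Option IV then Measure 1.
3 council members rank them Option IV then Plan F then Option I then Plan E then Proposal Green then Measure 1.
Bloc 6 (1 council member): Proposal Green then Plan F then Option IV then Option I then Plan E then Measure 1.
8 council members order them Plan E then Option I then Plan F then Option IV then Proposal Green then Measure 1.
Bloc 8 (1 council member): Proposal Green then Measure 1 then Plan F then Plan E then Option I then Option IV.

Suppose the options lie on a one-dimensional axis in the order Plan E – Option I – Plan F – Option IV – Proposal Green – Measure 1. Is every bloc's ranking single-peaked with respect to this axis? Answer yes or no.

Axis positions: Plan E=1, Option I=2, Plan F=3, Option IV=4, Proposal Green=5, Measure 1=6.
Bloc 1: ranking walks positions 1-6-2-4-3-5; Measure 1 is ranked above Option I even though Option I lies between Measure 1 and the peak Plan E on the axis — preferences dip and rise again. Not single-peaked.
Bloc 2: ranking walks positions 1-5-4-2-3-6; Proposal Green is ranked above Option I even though Option I lies between Proposal Green and the peak Plan E on the axis — preferences dip and rise again. Not single-peaked.
Bloc 3 (peak Measure 1 at position 6): ranking walks positions 6-5-4-3-2-1, expanding outward from the peak — single-peaked.
Bloc 4: ranking walks positions 2-5-3-1-4-6; Proposal Green is ranked above Plan F even though Plan F lies between Proposal Green and the peak Option I on the axis — preferences dip and rise again. Not single-peaked.
Bloc 5 (peak Option IV at position 4): ranking walks positions 4-3-2-1-5-6, expanding outward from the peak — single-peaked.
Bloc 6: ranking walks positions 5-3-4-2-1-6; Plan F is ranked above Option IV even though Option IV lies between Plan F and the peak Proposal Green on the axis — preferences dip and rise again. Not single-peaked.
Bloc 7 (peak Plan E at position 1): ranking walks positions 1-2-3-4-5-6, expanding outward from the peak — single-peaked.
Bloc 8: ranking walks positions 5-6-3-1-2-4; Plan F is ranked above Option IV even though Option IV lies between Plan F and the peak Proposal Green on the axis — preferences dip and rise again. Not single-peaked.
Bloc 1 violates single-peakedness, so the profile is not single-peaked on this axis.

no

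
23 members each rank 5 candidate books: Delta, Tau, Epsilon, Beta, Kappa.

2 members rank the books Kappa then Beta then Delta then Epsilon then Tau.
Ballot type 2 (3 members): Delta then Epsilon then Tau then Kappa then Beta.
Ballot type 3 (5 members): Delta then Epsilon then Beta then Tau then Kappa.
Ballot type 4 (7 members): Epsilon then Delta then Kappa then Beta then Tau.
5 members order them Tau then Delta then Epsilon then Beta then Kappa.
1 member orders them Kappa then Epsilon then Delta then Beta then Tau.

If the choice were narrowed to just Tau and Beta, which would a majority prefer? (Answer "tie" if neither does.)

Ballots ranking Tau above Beta: 3 + 5 = 8.
Ballots ranking Beta above Tau: 23 − 8 = 15.
Beta wins the head-to-head 15–8.

Beta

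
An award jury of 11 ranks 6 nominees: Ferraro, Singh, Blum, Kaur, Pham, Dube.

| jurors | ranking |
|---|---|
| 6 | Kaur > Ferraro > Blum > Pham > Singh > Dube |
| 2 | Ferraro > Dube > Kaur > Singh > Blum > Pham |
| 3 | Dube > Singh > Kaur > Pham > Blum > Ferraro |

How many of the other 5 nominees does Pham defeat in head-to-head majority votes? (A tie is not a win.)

2

Pham against each rival (11 jurors):
Pham–Ferraro: Ferraro 8–3.
Pham vs Singh: 6 to 5, Pham.
Pham vs Blum: Blum, 8–3.
Pham–Kaur: Kaur 11–0.
Pham vs Dube: 6 for Pham, 5 for Dube — Pham by 6–5.
Pham beats Singh, Dube; loses to Ferraro, Blum, Kaur — 2 pairwise wins.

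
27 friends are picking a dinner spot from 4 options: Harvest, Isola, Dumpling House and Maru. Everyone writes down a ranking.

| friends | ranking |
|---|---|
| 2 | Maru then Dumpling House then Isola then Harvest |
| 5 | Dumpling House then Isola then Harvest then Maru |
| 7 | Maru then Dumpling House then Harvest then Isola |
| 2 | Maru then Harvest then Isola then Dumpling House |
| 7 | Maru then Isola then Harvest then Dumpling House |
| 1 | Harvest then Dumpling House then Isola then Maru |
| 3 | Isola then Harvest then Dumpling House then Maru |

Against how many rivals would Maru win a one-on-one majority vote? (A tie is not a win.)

Maru against each rival (27 friends):
Maru vs Harvest: Maru is ranked higher on 2+7+2+7 = 18 ballots, Harvest on 9. Maru wins 18–9.
Maru vs Isola: 2+7+2+7 = 18 for Maru, 9 for Isola — Maru by 18–9.
Maru–Dumpling House: Maru 18–9.
Maru beats Harvest, Isola, Dumpling House — 3 pairwise wins.

3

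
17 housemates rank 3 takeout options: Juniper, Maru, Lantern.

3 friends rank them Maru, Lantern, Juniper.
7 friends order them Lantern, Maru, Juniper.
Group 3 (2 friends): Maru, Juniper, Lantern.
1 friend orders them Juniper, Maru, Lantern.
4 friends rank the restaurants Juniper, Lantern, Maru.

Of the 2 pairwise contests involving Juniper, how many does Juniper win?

Juniper against each rival (17 friends):
Juniper vs Maru: Maru wins 12–5.
Juniper–Lantern: Lantern 10–7.
Juniper beats no one; loses to Maru, Lantern — 0 pairwise wins.

0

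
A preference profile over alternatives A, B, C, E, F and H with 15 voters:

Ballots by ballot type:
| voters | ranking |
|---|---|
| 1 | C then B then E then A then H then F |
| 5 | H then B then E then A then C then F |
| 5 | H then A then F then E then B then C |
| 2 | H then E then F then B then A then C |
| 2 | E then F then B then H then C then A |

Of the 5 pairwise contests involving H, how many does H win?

H against each rival (15 voters):
H vs A: 14 to 1, H.
H vs B: H wins 12–3.
H vs C: H preferred on 5+5+2+2 = 14 ballots; H wins 14–1.
H vs E: H, 12–3.
H–F: H 13–2.
H beats A, B, C, E, F — 5 pairwise wins.

5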